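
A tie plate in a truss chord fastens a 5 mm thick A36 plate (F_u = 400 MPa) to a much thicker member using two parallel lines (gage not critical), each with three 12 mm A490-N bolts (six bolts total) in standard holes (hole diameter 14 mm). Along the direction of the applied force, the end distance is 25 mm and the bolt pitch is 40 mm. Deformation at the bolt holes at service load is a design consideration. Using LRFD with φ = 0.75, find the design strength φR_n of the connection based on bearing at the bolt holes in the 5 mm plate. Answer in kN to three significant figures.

238 kN

Per bolt r_n = 1.2 l_c t F_u ≤ 2.4 d t F_u; upper limit = 2.4 × 12 × 5 × 400 / 1000 = 57.6 kN.
Edge bolt: l_c = 25 − 14/2 = 18 mm → 1.2 × 18 × 5 × 400 / 1000 = 43.2 → r_n = 43.2 kN.
Interior bolts: l_c = 40 − 14 = 26 mm → 1.2 × 26 × 5 × 400 / 1000 = 62.4 → r_n = 57.6 kN.
R_n = 2 × 43.2 + 4 × 57.6 = 316.8 kN.
Design strength φR_n = 0.75 × 316.8 = 238 kN.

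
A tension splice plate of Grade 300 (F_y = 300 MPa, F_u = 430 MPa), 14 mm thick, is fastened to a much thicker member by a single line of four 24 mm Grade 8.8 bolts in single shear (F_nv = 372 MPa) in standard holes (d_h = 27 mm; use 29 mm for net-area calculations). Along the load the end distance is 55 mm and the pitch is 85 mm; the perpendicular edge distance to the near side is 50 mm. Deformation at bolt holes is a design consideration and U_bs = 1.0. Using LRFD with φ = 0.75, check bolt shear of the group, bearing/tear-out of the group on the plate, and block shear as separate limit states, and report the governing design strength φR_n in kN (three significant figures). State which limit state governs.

505 kN (bolt shear governs)

Bolt shear: A_b = π·24²/4 = 452.4 mm²; R_n = 372 × 452.4 × 4 × 1 / 1000 = 673.2 kN → 0.75 × 673.2 = 505 kN.
Bearing: edge l_c = 41.5, r_n = 299.8 kN; interior l_c = 58, r_n = 346.8 kN; R_n = 299.8 + 3·346.8 = 1340 kN → 1010 kN.
Block shear: A_gv = 4340, A_nv = 2919, A_nt = 497 mm²; R_n = min(0.6F_uA_nv, 0.6F_yA_gv) + U_bs·F_u·A_nt = 966.8 kN → 725 kN.
Bolt shear governs: 505 kN.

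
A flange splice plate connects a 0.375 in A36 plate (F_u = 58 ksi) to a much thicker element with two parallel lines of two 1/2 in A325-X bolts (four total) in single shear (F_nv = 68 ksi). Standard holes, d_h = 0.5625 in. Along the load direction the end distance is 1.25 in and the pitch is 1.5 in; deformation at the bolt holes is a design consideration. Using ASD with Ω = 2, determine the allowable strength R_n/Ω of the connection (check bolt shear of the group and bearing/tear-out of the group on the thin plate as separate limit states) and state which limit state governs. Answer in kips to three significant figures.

Bolt shear: A_b = π·0.5²/4 = 0.1963 in²; R_n = 68 × 0.1963 × 4 × 1 = 53.41 kips → 53.41 / 2 = 26.7 kips.
Bearing (1.2 l_c t F_u ≤ 2.4 d t F_u): upper limit = 2.4·0.5·0.375·58 = 26.1 kips.
  Edge l_c = 1.25 − 0.5625/2 = 0.9688 → r_n = 25.28 kips; interior l_c = 1.5 − 0.5625 = 0.9375 → r_n = 24.47 kips.
  R_n,bearing = 2·25.28 + 2·24.47 = 99.51 kips → 99.51 / 2 = 49.8 kips.
Bolt shear governs: 26.7 kips.

26.7 kips (bolt shear governs)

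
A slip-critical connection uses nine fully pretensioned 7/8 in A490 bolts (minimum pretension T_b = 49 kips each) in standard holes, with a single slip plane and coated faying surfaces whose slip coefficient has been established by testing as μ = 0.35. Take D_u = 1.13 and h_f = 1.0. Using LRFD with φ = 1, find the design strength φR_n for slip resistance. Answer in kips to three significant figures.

174 kips

R_n = μ · D_u · h_f · T_b · n_s · n_b = 0.35 × 1.13 × 1.0 × 49 × 1 × 9 = 174.4 kips.
Design strength φR_n = 1 × 174.4 = 174 kips.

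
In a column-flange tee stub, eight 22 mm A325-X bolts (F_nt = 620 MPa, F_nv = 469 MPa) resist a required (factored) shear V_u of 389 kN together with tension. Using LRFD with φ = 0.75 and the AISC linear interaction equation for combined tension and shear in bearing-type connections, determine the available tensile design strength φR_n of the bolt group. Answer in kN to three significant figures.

A_b = π·22²/4 = 380.1 mm²; f_rv = 389 × 1000 / (8 × 380.1) = 127.9 MPa.
F'_nt = 1.3 F_nt − (F_nt / φF_nv) f_rv = 1.3·620 − (620/(0.75·469))·127.9 = 580.5 MPa, capped at F_nt → F'_nt = 580.5 MPa.
R_n = F'_nt · A_b · n = 580.5 × 380.1 × 8 / 1000 = 1765 kN.
Design strength φR_n = 0.75 × 1765 = 1320 kN.

1320 kN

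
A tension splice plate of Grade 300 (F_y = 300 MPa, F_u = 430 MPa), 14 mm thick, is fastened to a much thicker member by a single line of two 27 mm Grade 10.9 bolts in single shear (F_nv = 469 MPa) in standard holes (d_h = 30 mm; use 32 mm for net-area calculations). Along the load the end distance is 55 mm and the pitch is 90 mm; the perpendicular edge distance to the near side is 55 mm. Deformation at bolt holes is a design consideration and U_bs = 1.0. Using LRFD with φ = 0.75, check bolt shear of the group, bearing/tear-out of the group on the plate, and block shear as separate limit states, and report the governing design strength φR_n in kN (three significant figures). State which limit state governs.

403 kN (bolt shear governs)

Bolt shear: A_b = π·27²/4 = 572.6 mm²; R_n = 469 × 572.6 × 2 × 1 / 1000 = 537.1 kN → 0.75 × 537.1 = 403 kN.
Bearing: edge l_c = 40, r_n = 289 kN; interior l_c = 60, r_n = 390.1 kN; R_n = 289 + 1·390.1 = 679.1 kN → 509 kN.
Block shear: A_gv = 2030, A_nv = 1358, A_nt = 546 mm²; R_n = min(0.6F_uA_nv, 0.6F_yA_gv) + U_bs·F_u·A_nt = 585.1 kN → 439 kN.
Bolt shear governs: 403 kN.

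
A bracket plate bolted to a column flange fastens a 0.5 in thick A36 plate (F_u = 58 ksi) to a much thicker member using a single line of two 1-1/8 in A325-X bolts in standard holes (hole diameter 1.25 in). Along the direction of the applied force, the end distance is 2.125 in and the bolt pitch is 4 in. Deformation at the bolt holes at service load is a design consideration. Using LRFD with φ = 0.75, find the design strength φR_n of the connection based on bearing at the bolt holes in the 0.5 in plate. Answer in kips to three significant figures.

Per bolt r_n = 1.2 l_c t F_u ≤ 2.4 d t F_u; upper limit = 2.4 × 1.125 × 0.5 × 58 = 78.3 kips.
Edge bolt: l_c = 2.125 − 1.25/2 = 1.5 in → 1.2 × 1.5 × 0.5 × 58 = 52.2 → r_n = 52.2 kips.
Interior bolts: l_c = 4 − 1.25 = 2.75 in → 1.2 × 2.75 × 0.5 × 58 = 95.7 → r_n = 78.3 kips.
R_n = 1 × 52.2 + 1 × 78.3 = 130.5 kips.
Design strength φR_n = 0.75 × 130.5 = 97.9 kips.

97.9 kips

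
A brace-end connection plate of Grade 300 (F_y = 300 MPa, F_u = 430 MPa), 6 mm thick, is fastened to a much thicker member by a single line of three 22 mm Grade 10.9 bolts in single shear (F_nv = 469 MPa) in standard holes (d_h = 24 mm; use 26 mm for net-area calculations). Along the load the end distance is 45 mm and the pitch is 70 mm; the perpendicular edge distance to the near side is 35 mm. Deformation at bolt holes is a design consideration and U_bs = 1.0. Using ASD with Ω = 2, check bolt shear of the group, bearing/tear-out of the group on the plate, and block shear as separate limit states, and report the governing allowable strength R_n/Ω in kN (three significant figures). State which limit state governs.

121 kN (block shear governs)

Bolt shear: A_b = π·22²/4 = 380.1 mm²; R_n = 469 × 380.1 × 3 × 1 / 1000 = 534.8 kN → 534.8 / 2 = 267 kN.
Bearing: edge l_c = 33, r_n = 102.2 kN; interior l_c = 46, r_n = 136.2 kN; R_n = 102.2 + 2·136.2 = 374.6 kN → 187 kN.
Block shear: A_gv = 1110, A_nv = 720, A_nt = 132 mm²; R_n = min(0.6F_uA_nv, 0.6F_yA_gv) + U_bs·F_u·A_nt = 242.5 kN → 121 kN.
Block shear governs: 121 kN.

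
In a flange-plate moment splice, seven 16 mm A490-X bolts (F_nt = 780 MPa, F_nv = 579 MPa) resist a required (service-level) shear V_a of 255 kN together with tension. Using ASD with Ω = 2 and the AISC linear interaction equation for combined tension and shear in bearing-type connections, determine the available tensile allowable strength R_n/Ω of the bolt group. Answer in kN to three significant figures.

A_b = π·16²/4 = 201.1 mm²; f_rv = 255 × 1000 / (7 × 201.1) = 181.2 MPa.
F'_nt = 1.3 F_nt − (Ω F_nt / F_nv) f_rv = 1.3·780 − (2·780/579)·181.2 = 525.8 MPa, capped at F_nt → F'_nt = 525.8 MPa.
R_n = F'_nt · A_b · n = 525.8 × 201.1 × 7 / 1000 = 740.1 kN.
Allowable strength R_n/Ω = 740.1 / 2 = 370 kN.

370 kN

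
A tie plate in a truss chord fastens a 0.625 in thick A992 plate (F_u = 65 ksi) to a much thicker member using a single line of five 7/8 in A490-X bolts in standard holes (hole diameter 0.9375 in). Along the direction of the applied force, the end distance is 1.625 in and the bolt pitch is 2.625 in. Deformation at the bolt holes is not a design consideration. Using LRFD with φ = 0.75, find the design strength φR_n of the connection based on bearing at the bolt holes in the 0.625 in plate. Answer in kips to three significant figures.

Per bolt r_n = 1.5 l_c t F_u ≤ 3.0 d t F_u; upper limit = 3.0 × 0.875 × 0.625 × 65 = 106.6 kips.
Edge bolt: l_c = 1.625 − 0.9375/2 = 1.156 in → 1.5 × 1.156 × 0.625 × 65 = 70.46 → r_n = 70.46 kips.
Interior bolts: l_c = 2.625 − 0.9375 = 1.688 in → 1.5 × 1.688 × 0.625 × 65 = 102.8 → r_n = 102.8 kips.
R_n = 1 × 70.46 + 4 × 102.8 = 481.8 kips.
Design strength φR_n = 0.75 × 481.8 = 361 kips.

361 kips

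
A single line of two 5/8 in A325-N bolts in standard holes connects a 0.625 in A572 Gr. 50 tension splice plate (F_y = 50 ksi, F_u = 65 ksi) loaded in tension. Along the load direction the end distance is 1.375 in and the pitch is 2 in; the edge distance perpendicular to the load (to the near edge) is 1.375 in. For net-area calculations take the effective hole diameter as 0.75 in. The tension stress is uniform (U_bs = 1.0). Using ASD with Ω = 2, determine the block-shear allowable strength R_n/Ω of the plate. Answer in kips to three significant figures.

Shear plane L_v = 1.375 + 1·2 = 3.375 in; A_gv = 3.375 × 0.625 = 2.109 in².
A_nv = (3.375 − 1.5·0.75) × 0.625 = 1.406 in².
A_nt = (1.375 − 0.5·0.75) × 0.625 = 0.625 in².
0.6 F_u A_nv = 54.84 kips; 0.6 F_y A_gv = 63.28 kips → shear rupture governs the shear term.
R_n = 54.84 + 1.0 × 65 × 0.625 = 95.47 kips.
Allowable strength R_n/Ω = 95.47 / 2 = 47.7 kips.

47.7 kips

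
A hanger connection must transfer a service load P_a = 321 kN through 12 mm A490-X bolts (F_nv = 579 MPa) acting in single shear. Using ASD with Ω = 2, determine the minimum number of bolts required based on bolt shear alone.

10 bolts

A_b = π·12²/4 = 113.1 mm².
Per-bolt allowable strength R_n/Ω = 579 × 113.1 × 1 / 1000 / 2 = 32.74 kN.
n ≥ 321 / 32.74 = 9.804 → use 10 bolts.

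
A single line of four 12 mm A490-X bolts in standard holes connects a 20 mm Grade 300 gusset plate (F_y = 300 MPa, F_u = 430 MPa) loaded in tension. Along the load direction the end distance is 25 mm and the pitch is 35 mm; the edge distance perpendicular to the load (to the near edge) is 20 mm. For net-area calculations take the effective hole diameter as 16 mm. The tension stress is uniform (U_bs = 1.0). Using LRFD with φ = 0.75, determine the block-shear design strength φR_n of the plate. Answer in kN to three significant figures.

Shear plane L_v = 25 + 3·35 = 130 mm; A_gv = 130 × 20 = 2600 mm².
A_nv = (130 − 3.5·16) × 20 = 1480 mm².
A_nt = (20 − 0.5·16) × 20 = 240 mm².
0.6 F_u A_nv = 381.8 kN; 0.6 F_y A_gv = 468 kN → shear rupture governs the shear term.
R_n = 381.8 + 1.0 × 430 × 240 / 1000 = 485 kN.
Design strength φR_n = 0.75 × 485 = 364 kN.

364 kN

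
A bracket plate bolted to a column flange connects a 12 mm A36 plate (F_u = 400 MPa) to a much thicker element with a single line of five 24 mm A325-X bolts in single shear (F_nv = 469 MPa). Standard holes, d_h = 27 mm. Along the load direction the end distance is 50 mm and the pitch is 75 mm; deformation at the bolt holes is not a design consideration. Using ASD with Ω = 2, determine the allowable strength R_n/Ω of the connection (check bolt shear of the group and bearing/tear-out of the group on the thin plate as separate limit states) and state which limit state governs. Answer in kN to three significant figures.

Bolt shear: A_b = π·24²/4 = 452.4 mm²; R_n = 469 × 452.4 × 5 × 1 / 1000 = 1061 kN → 1061 / 2 = 530 kN.
Bearing (1.5 l_c t F_u ≤ 3.0 d t F_u): upper limit = 3.0·24·12·400 / 1000 = 345.6 kN.
  Edge l_c = 50 − 27/2 = 36.5 → r_n = 262.8 kN; interior l_c = 75 − 27 = 48 → r_n = 345.6 kN.
  R_n,bearing = 1·262.8 + 4·345.6 = 1645 kN → 1645 / 2 = 823 kN.
Bolt shear governs: 530 kN.

530 kN (bolt shear governs)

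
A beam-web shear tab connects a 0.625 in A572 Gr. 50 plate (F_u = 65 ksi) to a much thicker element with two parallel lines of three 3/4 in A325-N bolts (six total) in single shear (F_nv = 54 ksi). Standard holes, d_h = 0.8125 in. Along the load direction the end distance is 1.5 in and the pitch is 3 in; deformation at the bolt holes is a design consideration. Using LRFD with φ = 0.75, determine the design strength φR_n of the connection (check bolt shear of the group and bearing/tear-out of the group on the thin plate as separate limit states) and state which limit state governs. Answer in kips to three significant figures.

107 kips (bolt shear governs)

Bolt shear: A_b = π·0.75²/4 = 0.4418 in²; R_n = 54 × 0.4418 × 6 × 1 = 143.1 kips → 0.75 × 143.1 = 107 kips.
Bearing (1.2 l_c t F_u ≤ 2.4 d t F_u): upper limit = 2.4·0.75·0.625·65 = 73.12 kips.
  Edge l_c = 1.5 − 0.8125/2 = 1.094 → r_n = 53.32 kips; interior l_c = 3 − 0.8125 = 2.188 → r_n = 73.12 kips.
  R_n,bearing = 2·53.32 + 4·73.12 = 399.1 kips → 0.75 × 399.1 = 299 kips.
Bolt shear governs: 107 kips.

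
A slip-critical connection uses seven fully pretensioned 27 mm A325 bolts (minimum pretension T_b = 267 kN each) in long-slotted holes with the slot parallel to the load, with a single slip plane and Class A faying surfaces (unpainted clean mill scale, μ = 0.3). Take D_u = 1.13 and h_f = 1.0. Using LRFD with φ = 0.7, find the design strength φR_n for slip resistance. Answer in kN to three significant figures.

R_n = μ · D_u · h_f · T_b · n_s · n_b = 0.3 × 1.13 × 1.0 × 267 × 1 × 7 = 633.6 kN.
Design strength φR_n = 0.7 × 633.6 = 444 kN.

444 kN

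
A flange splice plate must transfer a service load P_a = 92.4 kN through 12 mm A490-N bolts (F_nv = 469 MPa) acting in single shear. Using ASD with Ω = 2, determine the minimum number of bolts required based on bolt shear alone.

A_b = π·12²/4 = 113.1 mm².
Per-bolt allowable strength R_n/Ω = 469 × 113.1 × 1 / 1000 / 2 = 26.52 kN.
n ≥ 92.4 / 26.52 = 3.484 → use 4 bolts.

4 bolts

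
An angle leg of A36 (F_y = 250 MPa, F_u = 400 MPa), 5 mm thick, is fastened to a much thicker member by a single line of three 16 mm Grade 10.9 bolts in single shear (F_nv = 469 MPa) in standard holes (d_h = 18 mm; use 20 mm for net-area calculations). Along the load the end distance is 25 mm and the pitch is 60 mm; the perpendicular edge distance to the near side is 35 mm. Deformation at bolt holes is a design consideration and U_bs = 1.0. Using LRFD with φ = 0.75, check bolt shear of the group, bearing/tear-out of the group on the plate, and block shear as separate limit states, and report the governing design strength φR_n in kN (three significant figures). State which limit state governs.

Bolt shear: A_b = π·16²/4 = 201.1 mm²; R_n = 469 × 201.1 × 3 × 1 / 1000 = 282.9 kN → 0.75 × 282.9 = 212 kN.
Bearing: edge l_c = 16, r_n = 38.4 kN; interior l_c = 42, r_n = 76.8 kN; R_n = 38.4 + 2·76.8 = 192 kN → 144 kN.
Block shear: A_gv = 725, A_nv = 475, A_nt = 125 mm²; R_n = min(0.6F_uA_nv, 0.6F_yA_gv) + U_bs·F_u·A_nt = 158.8 kN → 119 kN.
Block shear governs: 119 kN.

119 kN (block shear governs)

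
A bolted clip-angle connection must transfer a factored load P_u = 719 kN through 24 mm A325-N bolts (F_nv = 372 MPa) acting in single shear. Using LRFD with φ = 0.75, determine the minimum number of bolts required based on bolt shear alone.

A_b = π·24²/4 = 452.4 mm².
Per-bolt design strength φR_n = 0.75 × 372 × 452.4 × 1 / 1000 = 126.2 kN.
n ≥ 719 / 126.2 = 5.697 → use 6 bolts.

6 bolts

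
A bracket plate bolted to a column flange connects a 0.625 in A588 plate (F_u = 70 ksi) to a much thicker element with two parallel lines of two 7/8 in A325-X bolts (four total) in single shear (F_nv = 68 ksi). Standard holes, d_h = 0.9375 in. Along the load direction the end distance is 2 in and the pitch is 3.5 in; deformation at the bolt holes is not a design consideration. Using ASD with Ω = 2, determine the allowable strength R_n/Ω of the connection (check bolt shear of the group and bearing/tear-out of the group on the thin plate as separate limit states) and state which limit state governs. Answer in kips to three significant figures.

Bolt shear: A_b = π·0.875²/4 = 0.6013 in²; R_n = 68 × 0.6013 × 4 × 1 = 163.6 kips → 163.6 / 2 = 81.8 kips.
Bearing (1.5 l_c t F_u ≤ 3.0 d t F_u): upper limit = 3.0·0.875·0.625·70 = 114.8 kips.
  Edge l_c = 2 − 0.9375/2 = 1.531 → r_n = 100.5 kips; interior l_c = 3.5 − 0.9375 = 2.562 → r_n = 114.8 kips.
  R_n,bearing = 2·100.5 + 2·114.8 = 430.7 kips → 430.7 / 2 = 215 kips.
Bolt shear governs: 81.8 kips.

81.8 kips (bolt shear governs)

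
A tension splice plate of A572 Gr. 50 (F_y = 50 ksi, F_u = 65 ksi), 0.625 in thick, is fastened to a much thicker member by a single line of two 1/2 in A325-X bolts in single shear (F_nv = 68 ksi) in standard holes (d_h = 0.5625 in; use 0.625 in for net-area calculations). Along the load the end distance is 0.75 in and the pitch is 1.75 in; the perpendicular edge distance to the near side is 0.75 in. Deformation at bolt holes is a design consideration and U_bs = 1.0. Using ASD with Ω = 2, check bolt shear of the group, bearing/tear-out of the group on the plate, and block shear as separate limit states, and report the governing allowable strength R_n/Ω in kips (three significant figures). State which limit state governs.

Bolt shear: A_b = π·0.5²/4 = 0.1963 in²; R_n = 68 × 0.1963 × 2 × 1 = 26.7 kips → 26.7 / 2 = 13.4 kips.
Bearing: edge l_c = 0.4688, r_n = 22.85 kips; interior l_c = 1.188, r_n = 48.75 kips; R_n = 22.85 + 1·48.75 = 71.6 kips → 35.8 kips.
Block shear: A_gv = 1.562, A_nv = 0.9766, A_nt = 0.2734 in²; R_n = min(0.6F_uA_nv, 0.6F_yA_gv) + U_bs·F_u·A_nt = 55.86 kips → 27.9 kips.
Bolt shear governs: 13.4 kips.

13.4 kips (bolt shear governs)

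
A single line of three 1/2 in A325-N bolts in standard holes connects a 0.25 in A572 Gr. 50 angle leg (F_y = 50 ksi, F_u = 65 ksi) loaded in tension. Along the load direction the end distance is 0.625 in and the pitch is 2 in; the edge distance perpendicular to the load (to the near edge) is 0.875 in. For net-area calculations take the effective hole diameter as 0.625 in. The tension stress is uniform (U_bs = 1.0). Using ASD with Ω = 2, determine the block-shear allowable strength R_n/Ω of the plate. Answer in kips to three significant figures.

Shear plane L_v = 0.625 + 2·2 = 4.625 in; A_gv = 4.625 × 0.25 = 1.156 in².
A_nv = (4.625 − 2.5·0.625) × 0.25 = 0.7656 in².
A_nt = (0.875 − 0.5·0.625) × 0.25 = 0.1406 in².
0.6 F_u A_nv = 29.86 kips; 0.6 F_y A_gv = 34.69 kips → shear rupture governs the shear term.
R_n = 29.86 + 1.0 × 65 × 0.1406 = 39 kips.
Allowable strength R_n/Ω = 39 / 2 = 19.5 kips.

19.5 kips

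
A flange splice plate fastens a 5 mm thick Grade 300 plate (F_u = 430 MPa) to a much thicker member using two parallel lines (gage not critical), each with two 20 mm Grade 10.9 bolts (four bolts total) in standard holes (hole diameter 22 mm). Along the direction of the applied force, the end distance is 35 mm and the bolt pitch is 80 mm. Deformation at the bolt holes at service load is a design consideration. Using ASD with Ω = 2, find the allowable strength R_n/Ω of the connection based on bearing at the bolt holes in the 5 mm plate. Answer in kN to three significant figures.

165 kN

Per bolt r_n = 1.2 l_c t F_u ≤ 2.4 d t F_u; upper limit = 2.4 × 20 × 5 × 430 / 1000 = 103.2 kN.
Edge bolt: l_c = 35 − 22/2 = 24 mm → 1.2 × 24 × 5 × 430 / 1000 = 61.92 → r_n = 61.92 kN.
Interior bolts: l_c = 80 − 22 = 58 mm → 1.2 × 58 × 5 × 430 / 1000 = 149.6 → r_n = 103.2 kN.
R_n = 2 × 61.92 + 2 × 103.2 = 330.2 kN.
Allowable strength R_n/Ω = 330.2 / 2 = 165 kN.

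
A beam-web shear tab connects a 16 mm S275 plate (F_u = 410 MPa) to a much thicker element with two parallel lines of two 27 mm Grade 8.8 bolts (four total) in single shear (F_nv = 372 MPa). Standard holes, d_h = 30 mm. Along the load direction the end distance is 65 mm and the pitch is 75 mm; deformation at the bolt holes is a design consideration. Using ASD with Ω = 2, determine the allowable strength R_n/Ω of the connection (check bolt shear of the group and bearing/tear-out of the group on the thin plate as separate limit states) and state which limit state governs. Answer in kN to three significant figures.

426 kN (bolt shear governs)

Bolt shear: A_b = π·27²/4 = 572.6 mm²; R_n = 372 × 572.6 × 4 × 1 / 1000 = 852 kN → 852 / 2 = 426 kN.
Bearing (1.2 l_c t F_u ≤ 2.4 d t F_u): upper limit = 2.4·27·16·410 / 1000 = 425.1 kN.
  Edge l_c = 65 − 30/2 = 50 → r_n = 393.6 kN; interior l_c = 75 − 30 = 45 → r_n = 354.2 kN.
  R_n,bearing = 2·393.6 + 2·354.2 = 1496 kN → 1496 / 2 = 748 kN.
Bolt shear governs: 426 kN.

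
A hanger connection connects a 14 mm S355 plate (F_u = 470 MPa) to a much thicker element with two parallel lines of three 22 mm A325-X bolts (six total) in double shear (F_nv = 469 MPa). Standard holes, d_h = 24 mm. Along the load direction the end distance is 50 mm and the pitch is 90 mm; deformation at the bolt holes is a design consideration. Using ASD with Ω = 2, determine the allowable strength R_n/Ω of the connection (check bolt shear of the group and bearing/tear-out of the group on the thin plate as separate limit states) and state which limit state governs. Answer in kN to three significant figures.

Bolt shear: A_b = π·22²/4 = 380.1 mm²; R_n = 469 × 380.1 × 6 × 2 / 1000 = 2139 kN → 2139 / 2 = 1070 kN.
Bearing (1.2 l_c t F_u ≤ 2.4 d t F_u): upper limit = 2.4·22·14·470 / 1000 = 347.4 kN.
  Edge l_c = 50 − 24/2 = 38 → r_n = 300 kN; interior l_c = 90 − 24 = 66 → r_n = 347.4 kN.
  R_n,bearing = 2·300 + 4·347.4 = 1990 kN → 1990 / 2 = 995 kN.
Bearing governs: 995 kN.

995 kN (bearing governs)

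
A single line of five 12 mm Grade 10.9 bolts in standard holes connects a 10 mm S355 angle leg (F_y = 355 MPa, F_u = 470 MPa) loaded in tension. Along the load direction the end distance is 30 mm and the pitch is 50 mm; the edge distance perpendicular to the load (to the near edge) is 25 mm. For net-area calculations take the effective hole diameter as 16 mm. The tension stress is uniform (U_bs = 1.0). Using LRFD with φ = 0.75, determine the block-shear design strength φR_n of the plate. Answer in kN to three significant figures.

394 kN

Shear plane L_v = 30 + 4·50 = 230 mm; A_gv = 230 × 10 = 2300 mm².
A_nv = (230 − 4.5·16) × 10 = 1580 mm².
A_nt = (25 − 0.5·16) × 10 = 170 mm².
0.6 F_u A_nv = 445.6 kN; 0.6 F_y A_gv = 489.9 kN → shear rupture governs the shear term.
R_n = 445.6 + 1.0 × 470 × 170 / 1000 = 525.5 kN.
Design strength φR_n = 0.75 × 525.5 = 394 kN.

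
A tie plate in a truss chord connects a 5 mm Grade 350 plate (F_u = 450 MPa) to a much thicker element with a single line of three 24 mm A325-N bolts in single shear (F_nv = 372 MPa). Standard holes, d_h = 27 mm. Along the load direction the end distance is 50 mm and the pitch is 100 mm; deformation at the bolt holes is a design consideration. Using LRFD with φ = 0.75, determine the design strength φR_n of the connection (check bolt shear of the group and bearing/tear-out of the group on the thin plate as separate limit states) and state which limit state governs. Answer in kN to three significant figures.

268 kN (bearing governs)

Bolt shear: A_b = π·24²/4 = 452.4 mm²; R_n = 372 × 452.4 × 3 × 1 / 1000 = 504.9 kN → 0.75 × 504.9 = 379 kN.
Bearing (1.2 l_c t F_u ≤ 2.4 d t F_u): upper limit = 2.4·24·5·450 / 1000 = 129.6 kN.
  Edge l_c = 50 − 27/2 = 36.5 → r_n = 98.55 kN; interior l_c = 100 − 27 = 73 → r_n = 129.6 kN.
  R_n,bearing = 1·98.55 + 2·129.6 = 357.8 kN → 0.75 × 357.8 = 268 kN.
Bearing governs: 268 kN.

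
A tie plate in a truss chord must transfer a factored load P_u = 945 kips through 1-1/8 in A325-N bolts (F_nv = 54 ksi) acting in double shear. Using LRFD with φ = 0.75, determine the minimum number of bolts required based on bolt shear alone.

12 bolts

A_b = π·1.125²/4 = 0.994 in².
Per-bolt design strength φR_n = 0.75 × 54 × 0.994 × 2 = 80.52 kips.
n ≥ 945 / 80.52 = 11.74 → use 12 bolts.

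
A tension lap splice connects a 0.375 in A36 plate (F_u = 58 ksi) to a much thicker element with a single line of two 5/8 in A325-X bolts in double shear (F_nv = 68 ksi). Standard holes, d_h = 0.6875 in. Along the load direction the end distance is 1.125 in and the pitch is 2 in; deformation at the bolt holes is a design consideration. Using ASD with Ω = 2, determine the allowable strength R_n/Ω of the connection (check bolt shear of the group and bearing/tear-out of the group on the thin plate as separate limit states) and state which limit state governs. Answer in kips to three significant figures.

26.5 kips (bearing governs)

Bolt shear: A_b = π·0.625²/4 = 0.3068 in²; R_n = 68 × 0.3068 × 2 × 2 = 83.45 kips → 83.45 / 2 = 41.7 kips.
Bearing (1.2 l_c t F_u ≤ 2.4 d t F_u): upper limit = 2.4·0.625·0.375·58 = 32.62 kips.
  Edge l_c = 1.125 − 0.6875/2 = 0.7812 → r_n = 20.39 kips; interior l_c = 2 − 0.6875 = 1.312 → r_n = 32.62 kips.
  R_n,bearing = 1·20.39 + 1·32.62 = 53.02 kips → 53.02 / 2 = 26.5 kips.
Bearing governs: 26.5 kips.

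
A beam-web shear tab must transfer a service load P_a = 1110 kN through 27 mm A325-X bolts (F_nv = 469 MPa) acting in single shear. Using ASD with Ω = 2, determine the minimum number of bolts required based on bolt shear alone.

9 bolts

A_b = π·27²/4 = 572.6 mm².
Per-bolt allowable strength R_n/Ω = 469 × 572.6 × 1 / 1000 / 2 = 134.3 kN.
n ≥ 1110 / 134.3 = 8.267 → use 9 bolts.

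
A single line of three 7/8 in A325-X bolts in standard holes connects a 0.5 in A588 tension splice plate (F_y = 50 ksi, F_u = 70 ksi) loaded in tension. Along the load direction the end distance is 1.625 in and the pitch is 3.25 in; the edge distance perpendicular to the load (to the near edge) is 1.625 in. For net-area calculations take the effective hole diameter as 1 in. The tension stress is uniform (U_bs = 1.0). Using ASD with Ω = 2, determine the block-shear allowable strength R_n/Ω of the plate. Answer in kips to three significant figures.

Shear plane L_v = 1.625 + 2·3.25 = 8.125 in; A_gv = 8.125 × 0.5 = 4.062 in².
A_nv = (8.125 − 2.5·1) × 0.5 = 2.812 in².
A_nt = (1.625 − 0.5·1) × 0.5 = 0.5625 in².
0.6 F_u A_nv = 118.1 kips; 0.6 F_y A_gv = 121.9 kips → shear rupture governs the shear term.
R_n = 118.1 + 1.0 × 70 × 0.5625 = 157.5 kips.
Allowable strength R_n/Ω = 157.5 / 2 = 78.8 kips.

78.8 kips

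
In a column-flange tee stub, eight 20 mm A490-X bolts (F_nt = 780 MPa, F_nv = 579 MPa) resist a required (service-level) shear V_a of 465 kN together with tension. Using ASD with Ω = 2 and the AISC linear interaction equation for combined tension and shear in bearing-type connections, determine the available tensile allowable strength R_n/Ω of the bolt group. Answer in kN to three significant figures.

648 kN

A_b = π·20²/4 = 314.2 mm²; f_rv = 465 × 1000 / (8 × 314.2) = 185 MPa.
F'_nt = 1.3 F_nt − (Ω F_nt / F_nv) f_rv = 1.3·780 − (2·780/579)·185 = 515.5 MPa, capped at F_nt → F'_nt = 515.5 MPa.
R_n = F'_nt · A_b · n = 515.5 × 314.2 × 8 / 1000 = 1296 kN.
Allowable strength R_n/Ω = 1296 / 2 = 648 kN.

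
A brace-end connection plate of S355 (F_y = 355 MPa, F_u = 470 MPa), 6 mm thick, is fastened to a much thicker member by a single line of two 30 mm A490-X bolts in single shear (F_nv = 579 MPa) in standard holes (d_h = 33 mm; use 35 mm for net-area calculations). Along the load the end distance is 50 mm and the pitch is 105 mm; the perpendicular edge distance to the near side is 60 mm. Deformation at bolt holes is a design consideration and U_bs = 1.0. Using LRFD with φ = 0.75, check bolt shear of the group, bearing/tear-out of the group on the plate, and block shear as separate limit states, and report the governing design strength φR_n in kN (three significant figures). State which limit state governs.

220 kN (block shear governs)

Bolt shear: A_b = π·30²/4 = 706.9 mm²; R_n = 579 × 706.9 × 2 × 1 / 1000 = 818.5 kN → 0.75 × 818.5 = 614 kN.
Bearing: edge l_c = 33.5, r_n = 113.4 kN; interior l_c = 72, r_n = 203 kN; R_n = 113.4 + 1·203 = 316.4 kN → 237 kN.
Block shear: A_gv = 930, A_nv = 615, A_nt = 255 mm²; R_n = min(0.6F_uA_nv, 0.6F_yA_gv) + U_bs·F_u·A_nt = 293.3 kN → 220 kN.
Block shear governs: 220 kN.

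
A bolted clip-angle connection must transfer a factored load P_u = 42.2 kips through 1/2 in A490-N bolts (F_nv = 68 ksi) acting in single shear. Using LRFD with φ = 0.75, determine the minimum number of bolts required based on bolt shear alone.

5 bolts

A_b = π·0.5²/4 = 0.1963 in².
Per-bolt design strength φR_n = 0.75 × 68 × 0.1963 × 1 = 10.01 kips.
n ≥ 42.2 / 10.01 = 4.214 → use 5 bolts.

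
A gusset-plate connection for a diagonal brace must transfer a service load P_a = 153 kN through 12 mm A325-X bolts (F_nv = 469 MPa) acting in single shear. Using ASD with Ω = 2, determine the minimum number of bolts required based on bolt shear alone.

6 bolts

A_b = π·12²/4 = 113.1 mm².
Per-bolt allowable strength R_n/Ω = 469 × 113.1 × 1 / 1000 / 2 = 26.52 kN.
n ≥ 153 / 26.52 = 5.769 → use 6 bolts.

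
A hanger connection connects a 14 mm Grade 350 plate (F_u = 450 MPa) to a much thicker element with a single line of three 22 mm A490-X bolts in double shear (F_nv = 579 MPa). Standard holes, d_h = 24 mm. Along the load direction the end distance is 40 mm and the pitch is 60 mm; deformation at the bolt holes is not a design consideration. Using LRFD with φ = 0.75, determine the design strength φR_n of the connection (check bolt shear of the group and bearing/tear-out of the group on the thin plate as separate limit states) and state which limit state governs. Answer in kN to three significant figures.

709 kN (bearing governs)

Bolt shear: A_b = π·22²/4 = 380.1 mm²; R_n = 579 × 380.1 × 3 × 2 / 1000 = 1321 kN → 0.75 × 1321 = 990 kN.
Bearing (1.5 l_c t F_u ≤ 3.0 d t F_u): upper limit = 3.0·22·14·450 / 1000 = 415.8 kN.
  Edge l_c = 40 − 24/2 = 28 → r_n = 264.6 kN; interior l_c = 60 − 24 = 36 → r_n = 340.2 kN.
  R_n,bearing = 1·264.6 + 2·340.2 = 945 kN → 0.75 × 945 = 709 kN.
Bearing governs: 709 kN.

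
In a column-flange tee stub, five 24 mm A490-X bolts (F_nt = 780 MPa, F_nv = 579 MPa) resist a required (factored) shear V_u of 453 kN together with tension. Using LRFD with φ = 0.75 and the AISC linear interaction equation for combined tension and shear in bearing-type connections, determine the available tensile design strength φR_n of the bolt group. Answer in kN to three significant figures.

1110 kN

A_b = π·24²/4 = 452.4 mm²; f_rv = 453 × 1000 / (5 × 452.4) = 200.3 MPa.
F'_nt = 1.3 F_nt − (F_nt / φF_nv) f_rv = 1.3·780 − (780/(0.75·579))·200.3 = 654.3 MPa, capped at F_nt → F'_nt = 654.3 MPa.
R_n = F'_nt · A_b · n = 654.3 × 452.4 × 5 / 1000 = 1480 kN.
Design strength φR_n = 0.75 × 1480 = 1110 kN.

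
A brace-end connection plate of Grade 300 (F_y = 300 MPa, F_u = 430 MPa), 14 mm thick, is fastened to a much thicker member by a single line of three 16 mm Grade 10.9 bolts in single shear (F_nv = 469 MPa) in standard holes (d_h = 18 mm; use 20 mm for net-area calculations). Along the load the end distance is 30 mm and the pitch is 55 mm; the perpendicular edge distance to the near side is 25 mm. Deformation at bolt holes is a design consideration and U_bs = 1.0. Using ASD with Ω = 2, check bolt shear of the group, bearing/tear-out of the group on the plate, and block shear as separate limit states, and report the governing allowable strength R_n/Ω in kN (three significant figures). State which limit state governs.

141 kN (bolt shear governs)

Bolt shear: A_b = π·16²/4 = 201.1 mm²; R_n = 469 × 201.1 × 3 × 1 / 1000 = 282.9 kN → 282.9 / 2 = 141 kN.
Bearing: edge l_c = 21, r_n = 151.7 kN; interior l_c = 37, r_n = 231.2 kN; R_n = 151.7 + 2·231.2 = 614 kN → 307 kN.
Block shear: A_gv = 1960, A_nv = 1260, A_nt = 210 mm²; R_n = min(0.6F_uA_nv, 0.6F_yA_gv) + U_bs·F_u·A_nt = 415.4 kN → 208 kN.
Bolt shear governs: 141 kN.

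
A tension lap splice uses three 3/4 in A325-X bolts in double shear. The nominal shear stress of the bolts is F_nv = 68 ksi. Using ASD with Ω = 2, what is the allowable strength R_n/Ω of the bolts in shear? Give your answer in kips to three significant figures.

A_b = π × 0.75² / 4 = 0.4418 in².
R_n = F_nv · A_b · n · n_s = 68 × 0.4418 × 3 × 2 = 180.2 kips.
Allowable strength R_n/Ω = 180.2 / 2 = 90.1 kips.

90.1 kips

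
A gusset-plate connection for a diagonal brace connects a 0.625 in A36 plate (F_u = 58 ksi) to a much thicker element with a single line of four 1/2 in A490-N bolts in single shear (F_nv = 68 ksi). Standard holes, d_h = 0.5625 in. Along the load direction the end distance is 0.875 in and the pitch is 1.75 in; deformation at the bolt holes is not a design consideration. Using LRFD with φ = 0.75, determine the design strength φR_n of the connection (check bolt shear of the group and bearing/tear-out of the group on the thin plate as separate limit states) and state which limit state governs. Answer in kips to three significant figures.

Bolt shear: A_b = π·0.5²/4 = 0.1963 in²; R_n = 68 × 0.1963 × 4 × 1 = 53.41 kips → 0.75 × 53.41 = 40.1 kips.
Bearing (1.5 l_c t F_u ≤ 3.0 d t F_u): upper limit = 3.0·0.5·0.625·58 = 54.38 kips.
  Edge l_c = 0.875 − 0.5625/2 = 0.5938 → r_n = 32.29 kips; interior l_c = 1.75 − 0.5625 = 1.188 → r_n = 54.38 kips.
  R_n,bearing = 1·32.29 + 3·54.38 = 195.4 kips → 0.75 × 195.4 = 147 kips.
Bolt shear governs: 40.1 kips.

40.1 kips (bolt shear governs)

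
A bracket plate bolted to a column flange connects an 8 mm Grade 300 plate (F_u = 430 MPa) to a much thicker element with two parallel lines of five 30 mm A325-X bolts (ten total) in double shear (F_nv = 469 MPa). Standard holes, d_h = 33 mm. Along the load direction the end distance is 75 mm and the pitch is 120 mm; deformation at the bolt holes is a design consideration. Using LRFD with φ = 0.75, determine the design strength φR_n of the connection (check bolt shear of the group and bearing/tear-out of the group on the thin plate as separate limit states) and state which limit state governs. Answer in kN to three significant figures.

1850 kN (bearing governs)

Bolt shear: A_b = π·30²/4 = 706.9 mm²; R_n = 469 × 706.9 × 10 × 2 / 1000 = 6630 kN → 0.75 × 6630 = 4970 kN.
Bearing (1.2 l_c t F_u ≤ 2.4 d t F_u): upper limit = 2.4·30·8·430 / 1000 = 247.7 kN.
  Edge l_c = 75 − 33/2 = 58.5 → r_n = 241.5 kN; interior l_c = 120 − 33 = 87 → r_n = 247.7 kN.
  R_n,bearing = 2·241.5 + 8·247.7 = 2464 kN → 0.75 × 2464 = 1850 kN.
Bearing governs: 1850 kN.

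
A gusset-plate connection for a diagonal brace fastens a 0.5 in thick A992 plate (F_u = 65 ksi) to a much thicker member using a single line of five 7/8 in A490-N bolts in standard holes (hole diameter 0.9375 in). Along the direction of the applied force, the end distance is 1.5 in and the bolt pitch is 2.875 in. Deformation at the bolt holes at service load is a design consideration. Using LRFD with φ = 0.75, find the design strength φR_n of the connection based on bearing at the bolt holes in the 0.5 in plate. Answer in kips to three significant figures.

Per bolt r_n = 1.2 l_c t F_u ≤ 2.4 d t F_u; upper limit = 2.4 × 0.875 × 0.5 × 65 = 68.25 kips.
Edge bolt: l_c = 1.5 − 0.9375/2 = 1.031 in → 1.2 × 1.031 × 0.5 × 65 = 40.22 → r_n = 40.22 kips.
Interior bolts: l_c = 2.875 − 0.9375 = 1.938 in → 1.2 × 1.938 × 0.5 × 65 = 75.56 → r_n = 68.25 kips.
R_n = 1 × 40.22 + 4 × 68.25 = 313.2 kips.
Design strength φR_n = 0.75 × 313.2 = 235 kips.

235 kips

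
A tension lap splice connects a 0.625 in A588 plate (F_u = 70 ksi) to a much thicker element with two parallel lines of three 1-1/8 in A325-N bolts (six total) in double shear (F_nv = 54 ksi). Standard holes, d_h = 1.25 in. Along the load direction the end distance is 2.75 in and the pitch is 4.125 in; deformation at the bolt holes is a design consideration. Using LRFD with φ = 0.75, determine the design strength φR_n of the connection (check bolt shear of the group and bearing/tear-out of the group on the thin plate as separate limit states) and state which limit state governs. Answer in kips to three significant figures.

483 kips (bolt shear governs)

Bolt shear: A_b = π·1.125²/4 = 0.994 in²; R_n = 54 × 0.994 × 6 × 2 = 644.1 kips → 0.75 × 644.1 = 483 kips.
Bearing (1.2 l_c t F_u ≤ 2.4 d t F_u): upper limit = 2.4·1.125·0.625·70 = 118.1 kips.
  Edge l_c = 2.75 − 1.25/2 = 2.125 → r_n = 111.6 kips; interior l_c = 4.125 − 1.25 = 2.875 → r_n = 118.1 kips.
  R_n,bearing = 2·111.6 + 4·118.1 = 695.6 kips → 0.75 × 695.6 = 522 kips.
Bolt shear governs: 483 kips.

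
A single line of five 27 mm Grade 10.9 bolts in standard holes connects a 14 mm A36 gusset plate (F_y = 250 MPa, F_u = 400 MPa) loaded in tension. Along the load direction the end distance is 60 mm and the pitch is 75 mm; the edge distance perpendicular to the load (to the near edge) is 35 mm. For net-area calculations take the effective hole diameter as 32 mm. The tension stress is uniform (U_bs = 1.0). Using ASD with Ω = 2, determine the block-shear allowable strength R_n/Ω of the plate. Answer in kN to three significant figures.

416 kN

Shear plane L_v = 60 + 4·75 = 360 mm; A_gv = 360 × 14 = 5040 mm².
A_nv = (360 − 4.5·32) × 14 = 3024 mm².
A_nt = (35 − 0.5·32) × 14 = 266 mm².
0.6 F_u A_nv = 725.8 kN; 0.6 F_y A_gv = 756 kN → shear rupture governs the shear term.
R_n = 725.8 + 1.0 × 400 × 266 / 1000 = 832.2 kN.
Allowable strength R_n/Ω = 832.2 / 2 = 416 kN.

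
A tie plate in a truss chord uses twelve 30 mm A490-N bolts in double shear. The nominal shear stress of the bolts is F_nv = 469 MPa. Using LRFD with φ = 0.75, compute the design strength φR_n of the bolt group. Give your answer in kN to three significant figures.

A_b = π × 30² / 4 = 706.9 mm².
R_n = F_nv · A_b · n · n_s = 469 × 706.9 × 12 × 2 / 1000 = 7956 kN.
Design strength φR_n = 0.75 × 7956 = 5970 kN.

5970 kN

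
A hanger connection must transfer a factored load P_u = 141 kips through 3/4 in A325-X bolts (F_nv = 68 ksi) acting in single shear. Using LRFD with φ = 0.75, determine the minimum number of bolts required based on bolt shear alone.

7 bolts

A_b = π·0.75²/4 = 0.4418 in².
Per-bolt design strength φR_n = 0.75 × 68 × 0.4418 × 1 = 22.53 kips.
n ≥ 141 / 22.53 = 6.258 → use 7 bolts.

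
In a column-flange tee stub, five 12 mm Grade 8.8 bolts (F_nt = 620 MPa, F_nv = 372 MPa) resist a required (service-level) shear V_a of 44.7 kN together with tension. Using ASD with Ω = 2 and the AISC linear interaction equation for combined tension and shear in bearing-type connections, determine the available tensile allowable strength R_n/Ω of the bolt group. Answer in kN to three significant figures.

153 kN

A_b = π·12²/4 = 113.1 mm²; f_rv = 44.7 × 1000 / (5 × 113.1) = 79.05 MPa.
F'_nt = 1.3 F_nt − (Ω F_nt / F_nv) f_rv = 1.3·620 − (2·620/372)·79.05 = 542.5 MPa, capped at F_nt → F'_nt = 542.5 MPa.
R_n = F'_nt · A_b · n = 542.5 × 113.1 × 5 / 1000 = 306.8 kN.
Allowable strength R_n/Ω = 306.8 / 2 = 153 kN.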